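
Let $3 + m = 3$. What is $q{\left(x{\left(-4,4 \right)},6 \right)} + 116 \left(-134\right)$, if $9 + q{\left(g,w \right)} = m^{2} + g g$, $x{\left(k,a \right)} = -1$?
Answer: $-15552$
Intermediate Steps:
$m = 0$ ($m = -3 + 3 = 0$)
$q{\left(g,w \right)} = -9 + g^{2}$ ($q{\left(g,w \right)} = -9 + \left(0^{2} + g g\right) = -9 + \left(0 + g^{2}\right) = -9 + g^{2}$)
$q{\left(x{\left(-4,4 \right)},6 \right)} + 116 \left(-134\right) = \left(-9 + \left(-1\right)^{2}\right) + 116 \left(-134\right) = \left(-9 + 1\right) - 15544 = -8 - 15544 = -15552$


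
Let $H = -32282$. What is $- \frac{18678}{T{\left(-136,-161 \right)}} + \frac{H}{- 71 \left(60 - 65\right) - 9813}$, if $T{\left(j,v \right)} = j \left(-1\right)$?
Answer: $- \frac{43066543}{321572} \approx -133.93$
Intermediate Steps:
$T{\left(j,v \right)} = - j$
$- \frac{18678}{T{\left(-136,-161 \right)}} + \frac{H}{- 71 \left(60 - 65\right) - 9813} = - \frac{18678}{\left(-1\right) \left(-136\right)} - \frac{32282}{- 71 \left(60 - 65\right) - 9813} = - \frac{18678}{136} - \frac{32282}{\left(-71\right) \left(-5\right) - 9813} = \left(-18678\right) \frac{1}{136} - \frac{32282}{355 - 9813} = - \frac{9339}{68} - \frac{32282}{-9458} = - \frac{9339}{68} - - \frac{16141}{4729} = - \frac{9339}{68} + \frac{16141}{4729} = - \frac{43066543}{321572}$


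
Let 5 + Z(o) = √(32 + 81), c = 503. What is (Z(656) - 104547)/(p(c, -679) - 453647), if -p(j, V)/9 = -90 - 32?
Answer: 104552/452549 - √113/452549 ≈ 0.23101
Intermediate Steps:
p(j, V) = 1098 (p(j, V) = -9*(-90 - 32) = -9*(-122) = 1098)
Z(o) = -5 + √113 (Z(o) = -5 + √(32 + 81) = -5 + √113)
(Z(656) - 104547)/(p(c, -679) - 453647) = ((-5 + √113) - 104547)/(1098 - 453647) = (-104552 + √113)/(-452549) = (-104552 + √113)*(-1/452549) = 104552/452549 - √113/452549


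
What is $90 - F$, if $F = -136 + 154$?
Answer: $72$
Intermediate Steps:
$F = 18$
$90 - F = 90 - 18 = 72$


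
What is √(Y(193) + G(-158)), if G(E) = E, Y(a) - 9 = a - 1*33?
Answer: √11 ≈ 3.3166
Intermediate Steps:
Y(a) = -24 + a (Y(a) = 9 + (a - 1*33) = 9 + (a - 33) = 9 + (-33 + a) = -24 + a)
√(Y(193) + G(-158)) = √((-24 + 193) - 158) = √(169 - 158) = √11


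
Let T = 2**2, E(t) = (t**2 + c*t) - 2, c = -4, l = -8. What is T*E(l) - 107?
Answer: 269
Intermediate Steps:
E(t) = -2 + t**2 - 4*t (E(t) = (t**2 - 4*t) - 2 = -2 + t**2 - 4*t)
T = 4
T*E(l) - 107 = 4*(-2 + (-8)**2 - 4*(-8)) - 107 = 4*(-2 + 64 + 32) - 107 = 4*94 - 107 = 376 - 107 = 269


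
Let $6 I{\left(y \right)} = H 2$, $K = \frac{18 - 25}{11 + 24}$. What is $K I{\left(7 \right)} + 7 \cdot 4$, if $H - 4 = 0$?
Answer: $\frac{416}{15} \approx 27.733$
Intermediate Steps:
$H = 4$ ($H = 4 + 0 = 4$)
$K = - \frac{1}{5}$ ($K = - \frac{7}{35} = \left(-7\right) \frac{1}{35} = - \frac{1}{5} \approx -0.2$)
$I{\left(y \right)} = \frac{4}{3}$ ($I{\left(y \right)} = \frac{4 \cdot 2}{6} = \frac{1}{6} \cdot 8 = \frac{4}{3}$)
$K I{\left(7 \right)} + 7 \cdot 4 = \left(- \frac{1}{5}\right) \frac{4}{3} + 7 \cdot 4 = - \frac{4}{15} + 28 = \frac{416}{15}$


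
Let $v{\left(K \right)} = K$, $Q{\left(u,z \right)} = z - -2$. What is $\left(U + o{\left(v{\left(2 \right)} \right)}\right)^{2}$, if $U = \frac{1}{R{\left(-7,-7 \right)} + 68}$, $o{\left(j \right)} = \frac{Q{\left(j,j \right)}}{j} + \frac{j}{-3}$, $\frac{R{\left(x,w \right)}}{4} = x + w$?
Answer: $\frac{289}{144} \approx 2.0069$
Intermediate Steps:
$Q{\left(u,z \right)} = 2 + z$ ($Q{\left(u,z \right)} = z + 2 = 2 + z$)
$R{\left(x,w \right)} = 4 w + 4 x$ ($R{\left(x,w \right)} = 4 \left(x + w\right) = 4 \left(w + x\right) = 4 w + 4 x$)
$o{\left(j \right)} = - \frac{j}{3} + \frac{2 + j}{j}$ ($o{\left(j \right)} = \frac{2 + j}{j} + \frac{j}{-3} = \frac{2 + j}{j} + j \left(- \frac{1}{3}\right) = \frac{2 + j}{j} - \frac{j}{3} = - \frac{j}{3} + \frac{2 + j}{j}$)
$U = \frac{1}{12}$ ($U = \frac{1}{\left(4 \left(-7\right) + 4 \left(-7\right)\right) + 68} = \frac{1}{\left(-28 - 28\right) + 68} = \frac{1}{-56 + 68} = \frac{1}{12} \approx 0.083333$)
$\left(U + o{\left(v{\left(2 \right)} \right)}\right)^{2} = \left(\frac{1}{12} + \left(1 + \frac{2}{2} - \frac{2}{3}\right)\right)^{2} = \left(\frac{1}{12} + \left(1 + 2 \cdot \frac{1}{2} - \frac{2}{3}\right)\right)^{2} = \left(\frac{1}{12} + \left(1 + 1 - \frac{2}{3}\right)\right)^{2} = \left(\frac{1}{12} + \frac{4}{3}\right)^{2} = \left(\frac{17}{12}\right)^{2} = \frac{289}{144}$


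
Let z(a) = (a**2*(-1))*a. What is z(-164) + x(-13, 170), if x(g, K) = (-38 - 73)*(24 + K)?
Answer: 4389410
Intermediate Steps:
z(a) = -a**3 (z(a) = (-a**2)*a = -a**3)
x(g, K) = -2664 - 111*K (x(g, K) = -111*(24 + K) = -2664 - 111*K)
z(-164) + x(-13, 170) = -1*(-164)**3 + (-2664 - 111*170) = -1*(-4410944) + (-2664 - 18870) = 4410944 - 21534 = 4389410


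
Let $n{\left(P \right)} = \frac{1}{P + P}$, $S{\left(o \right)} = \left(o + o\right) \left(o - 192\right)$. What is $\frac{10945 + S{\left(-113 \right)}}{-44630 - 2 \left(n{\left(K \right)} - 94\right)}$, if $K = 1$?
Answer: $- \frac{79875}{44443} \approx -1.7972$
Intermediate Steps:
$S{\left(o \right)} = 2 o \left(-192 + o\right)$
$n{\left(P \right)} = \frac{1}{2 P}$
$\frac{10945 + S{\left(-113 \right)}}{-44630 - 2 \left(n{\left(K \right)} - 94\right)} = \frac{10945 + 2 \left(-113\right) \left(-192 - 113\right)}{-44630 - 2 \left(\frac{1}{2 \cdot 1} - 94\right)} = \frac{10945 + 2 \left(-113\right) \left(-305\right)}{-44630 - 2 \left(\frac{1}{2} \cdot 1 - 94\right)} = \frac{10945 + 68930}{-44630 - 2 \left(\frac{1}{2} - 94\right)} = \frac{79875}{-44630 - -187} = \frac{79875}{-44630 + 187} = \frac{79875}{-44443} = 79875 \left(- \frac{1}{44443}\right) = - \frac{79875}{44443}$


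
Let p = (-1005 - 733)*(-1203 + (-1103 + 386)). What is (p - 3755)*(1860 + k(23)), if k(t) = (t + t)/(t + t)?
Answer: 6203094505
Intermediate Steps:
k(t) = 1 (k(t) = (2*t)/((2*t)) = (2*t)*(1/(2*t)) = 1)
p = 3336960 (p = -1738*(-1203 - 717) = -1738*(-1920) = 3336960)
(p - 3755)*(1860 + k(23)) = (3336960 - 3755)*(1860 + 1) = 3333205*1861 = 6203094505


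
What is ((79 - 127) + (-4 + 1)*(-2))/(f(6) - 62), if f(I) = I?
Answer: ¾ ≈ 0.75000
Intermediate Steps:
((79 - 127) + (-4 + 1)*(-2))/(f(6) - 62) = ((79 - 127) + (-4 + 1)*(-2))/(6 - 62) = (-48 - 3*(-2))/(-56) = (-48 + 6)*(-1/56) = -42*(-1/56) = ¾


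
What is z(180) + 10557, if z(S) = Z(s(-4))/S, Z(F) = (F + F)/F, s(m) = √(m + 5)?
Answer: 950131/90 ≈ 10557.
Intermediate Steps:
s(m) = √(5 + m)
Z(F) = 2 (Z(F) = (2*F)/F = 2)
z(S) = 2/S
z(180) + 10557 = 2/180 + 10557 = 2*(1/180) + 10557 = 1/90 + 10557 = 950131/90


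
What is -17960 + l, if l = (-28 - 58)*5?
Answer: -18390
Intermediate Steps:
l = -430 (l = -86*5 = -430)
-17960 + l = -17960 - 430 = -18390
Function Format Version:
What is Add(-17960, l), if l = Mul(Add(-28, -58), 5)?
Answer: -18390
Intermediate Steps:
l = -430 (l = Mul(-86, 5) = -430)
Add(-17960, l) = Add(-17960, -430) = -18390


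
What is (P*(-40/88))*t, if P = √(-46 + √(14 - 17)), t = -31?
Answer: 155*√(-46 + I*√3)/11 ≈ 1.7989 + 95.586*I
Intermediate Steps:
P = √(-46 + I*√3) (P = √(-46 + √(-3)) = √(-46 + I*√3) ≈ 0.12767 + 6.7835*I)
(P*(-40/88))*t = (√(-46 + I*√3)*(-40/88))*(-31) = (√(-46 + I*√3)*(-40*1/88))*(-31) = (√(-46 + I*√3)*(-5/11))*(-31) = -5*√(-46 + I*√3)/11*(-31) = 155*√(-46 + I*√3)/11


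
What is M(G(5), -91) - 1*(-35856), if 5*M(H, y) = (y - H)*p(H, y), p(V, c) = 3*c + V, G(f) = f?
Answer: 205008/5 ≈ 41002.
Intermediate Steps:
p(V, c) = V + 3*c
M(H, y) = (H + 3*y)*(y - H)/5 (M(H, y) = ((y - H)*(H + 3*y))/5 = ((H + 3*y)*(y - H))/5 = (H + 3*y)*(y - H)/5)
M(G(5), -91) - 1*(-35856) = -(5 - 1*(-91))*(5 + 3*(-91))/5 - 1*(-35856) = -(5 + 91)*(5 - 273)/5 + 35856 = -⅕*96*(-268) + 35856 = 25728/5 + 35856 = 205008/5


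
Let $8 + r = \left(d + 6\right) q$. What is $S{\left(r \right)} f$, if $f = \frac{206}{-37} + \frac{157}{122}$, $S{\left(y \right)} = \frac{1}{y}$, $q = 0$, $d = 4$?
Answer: $\frac{19323}{36112} \approx 0.53509$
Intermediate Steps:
$r = -8$ ($r = -8 + \left(4 + 6\right) 0 = -8 + 10 \cdot 0 = -8 + 0 = -8$)
$f = - \frac{19323}{4514}$ ($f = 206 \left(- \frac{1}{37}\right) + 157 \cdot \frac{1}{122} = - \frac{206}{37} + \frac{157}{122} = - \frac{19323}{4514} \approx -4.2807$)
$S{\left(r \right)} f = \frac{1}{-8} \left(- \frac{19323}{4514}\right) = \left(- \frac{1}{8}\right) \left(- \frac{19323}{4514}\right) = \frac{19323}{36112}$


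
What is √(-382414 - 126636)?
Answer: 5*I*√20362 ≈ 713.48*I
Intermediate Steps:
√(-382414 - 126636) = √(-509050) = 5*I*√20362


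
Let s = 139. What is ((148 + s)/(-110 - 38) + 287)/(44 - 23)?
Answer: 2009/148 ≈ 13.574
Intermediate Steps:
((148 + s)/(-110 - 38) + 287)/(44 - 23) = ((148 + 139)/(-110 - 38) + 287)/(44 - 23) = (287/(-148) + 287)/21 = (287*(-1/148) + 287)*(1/21) = (-287/148 + 287)*(1/21) = (42189/148)*(1/21) = 2009/148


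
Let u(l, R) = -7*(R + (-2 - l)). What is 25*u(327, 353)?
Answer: -4200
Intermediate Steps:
u(l, R) = 14 - 7*R + 7*l (u(l, R) = -7*(-2 + R - l) = 14 - 7*R + 7*l)
25*u(327, 353) = 25*(14 - 7*353 + 7*327) = 25*(14 - 2471 + 2289) = 25*(-168) = -4200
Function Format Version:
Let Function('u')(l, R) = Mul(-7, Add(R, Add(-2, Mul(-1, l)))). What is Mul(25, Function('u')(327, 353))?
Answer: -4200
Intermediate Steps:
Function('u')(l, R) = Add(14, Mul(-7, R), Mul(7, l)) (Function('u')(l, R) = Mul(-7, Add(-2, R, Mul(-1, l))) = Add(14, Mul(-7, R), Mul(7, l)))
Mul(25, Function('u')(327, 353)) = Mul(25, Add(14, Mul(-7, 353), Mul(7, 327))) = Mul(25, Add(14, -2471, 2289)) = Mul(25, -168) = -4200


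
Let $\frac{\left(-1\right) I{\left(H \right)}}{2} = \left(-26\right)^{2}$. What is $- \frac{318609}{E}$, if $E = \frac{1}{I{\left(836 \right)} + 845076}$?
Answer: $-268818059916$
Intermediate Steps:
$I{\left(H \right)} = -1352$ ($I{\left(H \right)} = - 2 \left(-26\right)^{2} = \left(-2\right) 676 = -1352$)
$E = \frac{1}{843724}$ ($E = \frac{1}{-1352 + 845076} = \frac{1}{843724} \approx 1.1852 \cdot 10^{-6}$)
$- \frac{318609}{E} = - 318609 \frac{1}{\frac{1}{843724}} = \left(-318609\right) 843724 = -268818059916$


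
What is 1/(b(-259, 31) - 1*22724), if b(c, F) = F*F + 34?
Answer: -1/21729 ≈ -4.6021e-5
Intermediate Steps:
b(c, F) = 34 + F**2 (b(c, F) = F**2 + 34 = 34 + F**2)
1/(b(-259, 31) - 1*22724) = 1/((34 + 31**2) - 1*22724) = 1/((34 + 961) - 22724) = 1/(995 - 22724) = 1/(-21729) = -1/21729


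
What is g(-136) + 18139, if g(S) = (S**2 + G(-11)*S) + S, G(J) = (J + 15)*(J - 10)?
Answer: 47923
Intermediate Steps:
G(J) = (-10 + J)*(15 + J) (G(J) = (15 + J)*(-10 + J) = (-10 + J)*(15 + J))
g(S) = S**2 - 83*S (g(S) = (S**2 + (-150 + (-11)**2 + 5*(-11))*S) + S = (S**2 + (-150 + 121 - 55)*S) + S = (S**2 - 84*S) + S = S**2 - 83*S)
g(-136) + 18139 = -136*(-83 - 136) + 18139 = -136*(-219) + 18139 = 29784 + 18139 = 47923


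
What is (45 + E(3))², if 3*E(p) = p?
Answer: 2116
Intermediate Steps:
E(p) = p/3
(45 + E(3))² = (45 + (⅓)*3)² = (45 + 1)² = 46² = 2116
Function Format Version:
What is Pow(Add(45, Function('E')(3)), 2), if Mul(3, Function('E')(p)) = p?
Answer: 2116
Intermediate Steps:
Function('E')(p) = Mul(Rational(1, 3), p)
Pow(Add(45, Function('E')(3)), 2) = Pow(Add(45, Mul(Rational(1, 3), 3)), 2) = Pow(Add(45, 1), 2) = Pow(46, 2) = 2116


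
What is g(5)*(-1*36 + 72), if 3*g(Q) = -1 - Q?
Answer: -72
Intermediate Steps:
g(Q) = -1/3 - Q/3 (g(Q) = (-1 - Q)/3 = -1/3 - Q/3)
g(5)*(-1*36 + 72) = (-1/3 - 1/3*5)*(-1*36 + 72) = (-1/3 - 5/3)*(-36 + 72) = -2*36 = -72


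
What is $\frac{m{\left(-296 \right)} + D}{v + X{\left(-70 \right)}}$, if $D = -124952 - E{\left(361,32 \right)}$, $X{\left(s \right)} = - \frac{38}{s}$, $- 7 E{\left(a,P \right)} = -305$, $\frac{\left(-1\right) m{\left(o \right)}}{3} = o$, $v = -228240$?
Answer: $\frac{4343765}{7988381} \approx 0.54376$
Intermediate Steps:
$m{\left(o \right)} = - 3 o$
$E{\left(a,P \right)} = \frac{305}{7}$ ($E{\left(a,P \right)} = \left(- \frac{1}{7}\right) \left(-305\right) = \frac{305}{7}$)
$D = - \frac{874969}{7}$ ($D = -124952 - \frac{305}{7} = - \frac{874969}{7} \approx -1.25 \cdot 10^{5}$)
$\frac{m{\left(-296 \right)} + D}{v + X{\left(-70 \right)}} = \frac{\left(-3\right) \left(-296\right) - \frac{874969}{7}}{-228240 - \frac{38}{-70}} = \frac{888 - \frac{874969}{7}}{-228240 - - \frac{19}{35}} = - \frac{868753}{7 \left(-228240 + \frac{19}{35}\right)} = - \frac{868753}{7 \left(- \frac{7988381}{35}\right)} = \left(- \frac{868753}{7}\right) \left(- \frac{35}{7988381}\right) = \frac{4343765}{7988381}$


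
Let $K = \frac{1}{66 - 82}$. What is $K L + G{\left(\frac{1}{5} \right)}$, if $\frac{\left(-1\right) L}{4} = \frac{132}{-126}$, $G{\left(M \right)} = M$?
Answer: $- \frac{13}{210} \approx -0.061905$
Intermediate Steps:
$L = \frac{88}{21}$ ($L = - 4 \frac{132}{-126} = - 4 \cdot 132 \left(- \frac{1}{126}\right) = \left(-4\right) \left(- \frac{22}{21}\right) = \frac{88}{21} \approx 4.1905$)
$K = - \frac{1}{16}$ ($K = \frac{1}{-16} = - \frac{1}{16} \approx -0.0625$)
$K L + G{\left(\frac{1}{5} \right)} = \left(- \frac{1}{16}\right) \frac{88}{21} + \frac{1}{5} = - \frac{11}{42} + \frac{1}{5} = - \frac{13}{210}$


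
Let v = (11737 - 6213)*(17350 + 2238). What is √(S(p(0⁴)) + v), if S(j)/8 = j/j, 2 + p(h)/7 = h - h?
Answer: 6*√3005670 ≈ 10402.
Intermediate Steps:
v = 108204112 (v = 5524*19588 = 108204112)
p(h) = -14 (p(h) = -14 + 7*(h - h) = -14 + 7*0 = -14 + 0 = -14)
S(j) = 8 (S(j) = 8*(j/j) = 8*1 = 8)
√(S(p(0⁴)) + v) = √(8 + 108204112) = √108204120 = 6*√3005670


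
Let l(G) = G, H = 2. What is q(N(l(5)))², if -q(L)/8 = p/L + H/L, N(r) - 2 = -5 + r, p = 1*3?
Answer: 400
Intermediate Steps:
p = 3
N(r) = -3 + r (N(r) = 2 + (-5 + r) = -3 + r)
q(L) = -40/L (q(L) = -8*(3/L + 2/L) = -40/L)
q(N(l(5)))² = (-40/(-3 + 5))² = (-40/2)² = (-40*½)² = (-20)² = 400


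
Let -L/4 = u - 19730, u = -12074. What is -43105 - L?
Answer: -170321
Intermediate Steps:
L = 127216 (L = -4*(-12074 - 19730) = -4*(-31804) = 127216)
-43105 - L = -43105 - 1*127216 = -43105 - 127216 = -170321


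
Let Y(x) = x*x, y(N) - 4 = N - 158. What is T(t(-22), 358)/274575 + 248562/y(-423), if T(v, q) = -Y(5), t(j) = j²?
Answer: -2729957023/6337191 ≈ -430.78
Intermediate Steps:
y(N) = -154 + N (y(N) = 4 + (N - 158) = 4 + (-158 + N) = -154 + N)
Y(x) = x²
T(v, q) = -25 (T(v, q) = -1*5² = -1*25 = -25)
T(t(-22), 358)/274575 + 248562/y(-423) = -25/274575 + 248562/(-154 - 423) = -25*1/274575 + 248562/(-577) = -1/10983 + 248562*(-1/577) = -1/10983 - 248562/577 = -2729957023/6337191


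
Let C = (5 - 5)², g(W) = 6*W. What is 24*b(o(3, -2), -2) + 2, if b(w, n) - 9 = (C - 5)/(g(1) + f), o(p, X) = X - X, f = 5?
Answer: 2278/11 ≈ 207.09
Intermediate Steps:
o(p, X) = 0
C = 0 (C = 0² = 0)
b(w, n) = 94/11 (b(w, n) = 9 + (0 - 5)/(6*1 + 5) = 9 - 5/(6 + 5) = 9 - 5/11 = 94/11)
24*b(o(3, -2), -2) + 2 = 24*(94/11) + 2 = 2256/11 + 2 = 2278/11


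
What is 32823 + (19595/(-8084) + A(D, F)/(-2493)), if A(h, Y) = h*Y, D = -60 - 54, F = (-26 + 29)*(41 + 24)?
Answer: 73514033229/2239268 ≈ 32830.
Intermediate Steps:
F = 195 (F = 3*65 = 195)
D = -114
A(h, Y) = Y*h
32823 + (19595/(-8084) + A(D, F)/(-2493)) = 32823 + (19595/(-8084) + (195*(-114))/(-2493)) = 32823 + (19595*(-1/8084) - 22230*(-1/2493)) = 32823 + (-19595/8084 + 2470/277) = 32823 + 14539665/2239268 = 73514033229/2239268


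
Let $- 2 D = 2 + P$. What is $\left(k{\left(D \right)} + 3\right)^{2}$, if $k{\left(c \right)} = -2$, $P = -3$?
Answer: $1$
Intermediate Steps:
$D = \frac{1}{2}$ ($D = - \frac{2 - 3}{2} = \left(- \frac{1}{2}\right) \left(-1\right) = \frac{1}{2} \approx 0.5$)
$\left(k{\left(D \right)} + 3\right)^{2} = \left(-2 + 3\right)^{2} = 1^{2} = 1$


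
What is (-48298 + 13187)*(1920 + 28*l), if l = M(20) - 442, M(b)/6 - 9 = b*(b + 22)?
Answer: -4640831536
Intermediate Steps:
M(b) = 54 + 6*b*(22 + b) (M(b) = 54 + 6*(b*(b + 22)) = 54 + 6*(b*(22 + b)) = 54 + 6*b*(22 + b))
l = 4652 (l = (54 + 6*20**2 + 132*20) - 442 = (54 + 6*400 + 2640) - 442 = (54 + 2400 + 2640) - 442 = 5094 - 442 = 4652)
(-48298 + 13187)*(1920 + 28*l) = (-48298 + 13187)*(1920 + 28*4652) = -35111*(1920 + 130256) = -35111*132176 = -4640831536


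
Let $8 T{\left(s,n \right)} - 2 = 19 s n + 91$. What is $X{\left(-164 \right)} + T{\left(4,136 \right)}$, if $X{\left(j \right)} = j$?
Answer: $\frac{9117}{8} \approx 1139.6$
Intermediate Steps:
$T{\left(s,n \right)} = \frac{93}{8} + \frac{19 n s}{8}$ ($T{\left(s,n \right)} = \frac{1}{4} + \frac{19 s n + 91}{8} = \frac{1}{4} + \frac{19 n s + 91}{8} = \frac{1}{4} + \frac{91 + 19 n s}{8} = \frac{1}{4} + \left(\frac{91}{8} + \frac{19 n s}{8}\right) = \frac{93}{8} + \frac{19 n s}{8}$)
$X{\left(-164 \right)} + T{\left(4,136 \right)} = -164 + \left(\frac{93}{8} + \frac{19}{8} \cdot 136 \cdot 4\right) = -164 + \left(\frac{93}{8} + 1292\right) = -164 + \frac{10429}{8} = \frac{9117}{8}$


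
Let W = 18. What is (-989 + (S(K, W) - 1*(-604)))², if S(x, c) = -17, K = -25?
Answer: 161604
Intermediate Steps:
(-989 + (S(K, W) - 1*(-604)))² = (-989 + (-17 - 1*(-604)))² = (-989 + (-17 + 604))² = (-989 + 587)² = (-402)² = 161604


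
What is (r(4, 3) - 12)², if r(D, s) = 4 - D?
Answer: 144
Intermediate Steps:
(r(4, 3) - 12)² = ((4 - 1*4) - 12)² = ((4 - 4) - 12)² = (0 - 12)² = (-12)² = 144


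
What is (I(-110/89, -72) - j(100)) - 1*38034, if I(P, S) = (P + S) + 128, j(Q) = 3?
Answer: -3380419/89 ≈ -37982.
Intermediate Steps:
I(P, S) = 128 + P + S
(I(-110/89, -72) - j(100)) - 1*38034 = ((128 - 110/89 - 72) - 1*3) - 1*38034 = ((128 - 110*1/89 - 72) - 3) - 38034 = ((128 - 110/89 - 72) - 3) - 38034 = (4874/89 - 3) - 38034 = 4607/89 - 38034 = -3380419/89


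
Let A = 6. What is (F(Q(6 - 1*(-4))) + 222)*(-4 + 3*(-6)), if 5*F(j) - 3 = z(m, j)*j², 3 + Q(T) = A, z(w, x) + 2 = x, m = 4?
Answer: -24684/5 ≈ -4936.8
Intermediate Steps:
z(w, x) = -2 + x
Q(T) = 3 (Q(T) = -3 + 6 = 3)
F(j) = ⅗ + j²*(-2 + j)/5 (F(j) = ⅗ + ((-2 + j)*j²)/5 = ⅗ + (j²*(-2 + j))/5 = ⅗ + j²*(-2 + j)/5)
(F(Q(6 - 1*(-4))) + 222)*(-4 + 3*(-6)) = ((⅗ + (⅕)*3²*(-2 + 3)) + 222)*(-4 + 3*(-6)) = ((⅗ + (⅕)*9*1) + 222)*(-4 - 18) = ((⅗ + 9/5) + 222)*(-22) = (12/5 + 222)*(-22) = (1122/5)*(-22) = -24684/5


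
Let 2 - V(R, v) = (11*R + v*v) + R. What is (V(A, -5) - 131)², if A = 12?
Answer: 88804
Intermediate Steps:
V(R, v) = 2 - v² - 12*R (V(R, v) = 2 - ((11*R + v*v) + R) = 2 - ((11*R + v²) + R) = 2 - ((v² + 11*R) + R) = 2 - (v² + 12*R) = 2 + (-v² - 12*R) = 2 - v² - 12*R)
(V(A, -5) - 131)² = ((2 - 1*(-5)² - 12*12) - 131)² = ((2 - 1*25 - 144) - 131)² = ((2 - 25 - 144) - 131)² = (-167 - 131)² = (-298)² = 88804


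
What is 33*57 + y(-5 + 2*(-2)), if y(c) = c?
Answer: 1872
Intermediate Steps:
33*57 + y(-5 + 2*(-2)) = 33*57 + (-5 + 2*(-2)) = 1881 + (-5 - 4) = 1881 - 9 = 1872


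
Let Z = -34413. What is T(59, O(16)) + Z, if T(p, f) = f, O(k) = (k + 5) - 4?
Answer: -34396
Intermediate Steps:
O(k) = 1 + k (O(k) = (5 + k) - 4 = 1 + k)
T(59, O(16)) + Z = (1 + 16) - 34413 = 17 - 34413 = -34396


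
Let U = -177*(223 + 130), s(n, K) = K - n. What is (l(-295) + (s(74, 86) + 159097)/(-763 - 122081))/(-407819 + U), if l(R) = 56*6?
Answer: -1644659/2310941328 ≈ -0.00071168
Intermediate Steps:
l(R) = 336
U = -62481 (U = -177*353 = -62481)
(l(-295) + (s(74, 86) + 159097)/(-763 - 122081))/(-407819 + U) = (336 + ((86 - 1*74) + 159097)/(-763 - 122081))/(-407819 - 62481) = (336 + ((86 - 74) + 159097)/(-122844))/(-470300) = (336 + (12 + 159097)*(-1/122844))*(-1/470300) = (336 + 159109*(-1/122844))*(-1/470300) = (336 - 159109/122844)*(-1/470300) = (41116475/122844)*(-1/470300) = -1644659/2310941328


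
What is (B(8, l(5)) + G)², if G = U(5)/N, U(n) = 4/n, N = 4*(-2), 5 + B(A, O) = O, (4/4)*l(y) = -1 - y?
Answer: 12321/100 ≈ 123.21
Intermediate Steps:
l(y) = -1 - y
B(A, O) = -5 + O
N = -8
G = -⅒ (G = (4/5)/(-8) = (4*(⅕))*(-⅛) = (⅘)*(-⅛) = -⅒ ≈ -0.10000)
(B(8, l(5)) + G)² = ((-5 + (-1 - 1*5)) - ⅒)² = ((-5 + (-1 - 5)) - ⅒)² = ((-5 - 6) - ⅒)² = (-11 - ⅒)² = (-111/10)² = 12321/100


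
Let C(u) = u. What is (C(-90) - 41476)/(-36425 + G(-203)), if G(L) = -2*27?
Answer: 41566/36479 ≈ 1.1395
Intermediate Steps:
G(L) = -54
(C(-90) - 41476)/(-36425 + G(-203)) = (-90 - 41476)/(-36425 - 54) = -41566/(-36479) = -41566*(-1/36479) = 41566/36479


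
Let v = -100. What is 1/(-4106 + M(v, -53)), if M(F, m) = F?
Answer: -1/4206 ≈ -0.00023776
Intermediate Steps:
1/(-4106 + M(v, -53)) = 1/(-4106 - 100) = 1/(-4206) = -1/4206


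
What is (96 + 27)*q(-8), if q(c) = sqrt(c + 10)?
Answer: 123*sqrt(2) ≈ 173.95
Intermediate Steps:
q(c) = sqrt(10 + c)
(96 + 27)*q(-8) = (96 + 27)*sqrt(10 - 8) = 123*sqrt(2)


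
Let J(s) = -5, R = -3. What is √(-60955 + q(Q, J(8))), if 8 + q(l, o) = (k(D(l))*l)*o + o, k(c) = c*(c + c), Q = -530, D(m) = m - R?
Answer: 6*√40886187 ≈ 38365.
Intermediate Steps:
D(m) = 3 + m (D(m) = m - 1*(-3) = m + 3 = 3 + m)
k(c) = 2*c² (k(c) = c*(2*c) = 2*c²)
q(l, o) = -8 + o + 2*l*o*(3 + l)² (q(l, o) = -8 + (((2*(3 + l)²)*l)*o + o) = -8 + ((2*l*(3 + l)²)*o + o) = -8 + (2*l*o*(3 + l)² + o) = -8 + (o + 2*l*o*(3 + l)²) = -8 + o + 2*l*o*(3 + l)²)
√(-60955 + q(Q, J(8))) = √(-60955 + (-8 - 5 + 2*(-530)*(-5)*(3 - 530)²)) = √(-60955 + (-8 - 5 + 2*(-530)*(-5)*(-527)²)) = √(-60955 + (-8 - 5 + 2*(-530)*(-5)*277729)) = √(-60955 + (-8 - 5 + 1471963700)) = √(-60955 + 1471963687) = √1471902732 = 6*√40886187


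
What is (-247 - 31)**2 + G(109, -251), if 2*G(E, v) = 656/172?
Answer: 3323294/43 ≈ 77286.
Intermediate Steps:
G(E, v) = 82/43 (G(E, v) = (656/172)/2 = (656*(1/172))/2 = (1/2)*(164/43) = 82/43)
(-247 - 31)**2 + G(109, -251) = (-247 - 31)**2 + 82/43 = (-278)**2 + 82/43 = 77284 + 82/43 = 3323294/43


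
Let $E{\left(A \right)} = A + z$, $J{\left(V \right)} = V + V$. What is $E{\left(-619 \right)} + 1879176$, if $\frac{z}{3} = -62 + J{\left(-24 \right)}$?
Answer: $1878227$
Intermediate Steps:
$J{\left(V \right)} = 2 V$
$z = -330$ ($z = 3 \left(-62 + 2 \left(-24\right)\right) = 3 \left(-62 - 48\right) = 3 \left(-110\right) = -330$)
$E{\left(A \right)} = -330 + A$ ($E{\left(A \right)} = A - 330 = -330 + A$)
$E{\left(-619 \right)} + 1879176 = \left(-330 - 619\right) + 1879176 = -949 + 1879176 = 1878227$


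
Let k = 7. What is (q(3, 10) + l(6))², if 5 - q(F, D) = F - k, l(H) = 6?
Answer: 225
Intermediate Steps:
q(F, D) = 12 - F (q(F, D) = 5 - (F - 1*7) = 5 - (F - 7) = 5 - (-7 + F) = 5 + (7 - F) = 12 - F)
(q(3, 10) + l(6))² = ((12 - 1*3) + 6)² = ((12 - 3) + 6)² = (9 + 6)² = 15² = 225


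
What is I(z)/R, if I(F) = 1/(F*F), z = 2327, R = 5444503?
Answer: 1/29481597185287 ≈ 3.3919e-14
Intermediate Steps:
I(F) = F⁻²
I(z)/R = 1/(2327²*5444503) = (1/5414929)*(1/5444503) = 1/29481597185287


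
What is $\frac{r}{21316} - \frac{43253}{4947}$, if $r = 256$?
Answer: $- \frac{230178629}{26362563} \approx -8.7313$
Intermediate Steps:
$\frac{r}{21316} - \frac{43253}{4947} = \frac{256}{21316} - \frac{43253}{4947} = 256 \cdot \frac{1}{21316} - \frac{43253}{4947} = \frac{64}{5329} - \frac{43253}{4947} = - \frac{230178629}{26362563}$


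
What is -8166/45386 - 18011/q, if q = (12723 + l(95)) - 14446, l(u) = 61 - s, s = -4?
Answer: 401954009/37624994 ≈ 10.683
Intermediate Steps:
l(u) = 65 (l(u) = 61 - 1*(-4) = 61 + 4 = 65)
q = -1658 (q = (12723 + 65) - 14446 = 12788 - 14446 = -1658)
-8166/45386 - 18011/q = -8166/45386 - 18011/(-1658) = -8166*1/45386 - 18011*(-1/1658) = -4083/22693 + 18011/1658 = 401954009/37624994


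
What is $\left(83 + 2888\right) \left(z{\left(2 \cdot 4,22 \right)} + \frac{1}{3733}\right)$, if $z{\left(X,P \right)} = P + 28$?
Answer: $\frac{554540121}{3733} \approx 1.4855 \cdot 10^{5}$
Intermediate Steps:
$z{\left(X,P \right)} = 28 + P$
$\left(83 + 2888\right) \left(z{\left(2 \cdot 4,22 \right)} + \frac{1}{3733}\right) = \left(83 + 2888\right) \left(\left(28 + 22\right) + \frac{1}{3733}\right) = 2971 \left(50 + \frac{1}{3733}\right) = 2971 \cdot \frac{186651}{3733} = \frac{554540121}{3733}$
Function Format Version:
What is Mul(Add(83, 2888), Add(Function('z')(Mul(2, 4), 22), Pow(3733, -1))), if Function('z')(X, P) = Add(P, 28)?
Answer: Rational(554540121, 3733) ≈ 1.4855e+5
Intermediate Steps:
Function('z')(X, P) = Add(28, P)
Mul(Add(83, 2888), Add(Function('z')(Mul(2, 4), 22), Pow(3733, -1))) = Mul(Add(83, 2888), Add(Add(28, 22), Pow(3733, -1))) = Mul(2971, Add(50, Rational(1, 3733))) = Mul(2971, Rational(186651, 3733)) = Rational(554540121, 3733)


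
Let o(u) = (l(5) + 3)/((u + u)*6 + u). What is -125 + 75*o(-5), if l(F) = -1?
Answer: -1655/13 ≈ -127.31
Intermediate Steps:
o(u) = 2/(13*u) (o(u) = (-1 + 3)/((u + u)*6 + u) = 2/((2*u)*6 + u) = 2/(12*u + u) = 2/((13*u)) = 2*(1/(13*u)) = 2/(13*u))
-125 + 75*o(-5) = -125 + 75*((2/13)/(-5)) = -125 + 75*((2/13)*(-⅕)) = -125 + 75*(-2/65) = -125 - 30/13 = -1655/13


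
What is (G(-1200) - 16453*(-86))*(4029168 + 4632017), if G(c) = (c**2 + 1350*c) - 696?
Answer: 10690171520470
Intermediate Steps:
G(c) = -696 + c**2 + 1350*c
(G(-1200) - 16453*(-86))*(4029168 + 4632017) = ((-696 + (-1200)**2 + 1350*(-1200)) - 16453*(-86))*(4029168 + 4632017) = ((-696 + 1440000 - 1620000) + 1414958)*8661185 = (-180696 + 1414958)*8661185 = 1234262*8661185 = 10690171520470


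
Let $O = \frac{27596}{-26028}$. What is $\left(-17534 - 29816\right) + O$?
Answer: $- \frac{308113349}{6507} \approx -47351.0$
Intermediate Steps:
$O = - \frac{6899}{6507}$ ($O = 27596 \left(- \frac{1}{26028}\right) = - \frac{6899}{6507} \approx -1.0602$)
$\left(-17534 - 29816\right) + O = \left(-17534 - 29816\right) - \frac{6899}{6507} = -47350 - \frac{6899}{6507} = - \frac{308113349}{6507}$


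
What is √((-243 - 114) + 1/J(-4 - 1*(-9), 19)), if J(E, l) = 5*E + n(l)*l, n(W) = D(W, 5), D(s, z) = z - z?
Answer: 2*I*√2231/5 ≈ 18.893*I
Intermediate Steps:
D(s, z) = 0
n(W) = 0
J(E, l) = 5*E (J(E, l) = 5*E + 0*l = 5*E + 0 = 5*E)
√((-243 - 114) + 1/J(-4 - 1*(-9), 19)) = √((-243 - 114) + 1/(5*(-4 - 1*(-9)))) = √(-357 + 1/(5*(-4 + 9))) = √(-357 + 1/(5*5)) = √(-357 + 1/25) = √(-8924/25) = 2*I*√2231/5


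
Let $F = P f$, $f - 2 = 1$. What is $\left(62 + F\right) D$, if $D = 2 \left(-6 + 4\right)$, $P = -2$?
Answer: $-224$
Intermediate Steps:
$f = 3$ ($f = 2 + 1 = 3$)
$D = -4$ ($D = 2 \left(-2\right) = -4$)
$F = -6$ ($F = \left(-2\right) 3 = -6$)
$\left(62 + F\right) D = \left(62 - 6\right) \left(-4\right) = 56 \left(-4\right) = -224$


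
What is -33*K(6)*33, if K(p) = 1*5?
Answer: -5445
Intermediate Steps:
K(p) = 5
-33*K(6)*33 = -33*5*33 = -165*33 = -5445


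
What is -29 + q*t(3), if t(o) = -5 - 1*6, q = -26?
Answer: 257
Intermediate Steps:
t(o) = -11 (t(o) = -5 - 6 = -11)
-29 + q*t(3) = -29 - 26*(-11) = -29 + 286 = 257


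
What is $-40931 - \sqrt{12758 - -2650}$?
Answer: $-40931 - 12 \sqrt{107} \approx -41055.0$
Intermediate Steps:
$-40931 - \sqrt{12758 - -2650} = -40931 - \sqrt{12758 + 2650} = -40931 - \sqrt{15408} = -40931 - 12 \sqrt{107}$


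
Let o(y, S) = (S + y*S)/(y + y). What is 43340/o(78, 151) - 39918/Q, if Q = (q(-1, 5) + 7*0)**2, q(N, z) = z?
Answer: -307155822/298225 ≈ -1029.9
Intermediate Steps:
Q = 25 (Q = (5 + 7*0)**2 = (5 + 0)**2 = 5**2 = 25)
o(y, S) = (S + S*y)/(2*y) (o(y, S) = (S + S*y)/((2*y)) = (S + S*y)*(1/(2*y)) = (S + S*y)/(2*y))
43340/o(78, 151) - 39918/Q = 43340/(((1/2)*151*(1 + 78)/78)) - 39918/25 = 43340/(((1/2)*151*(1/78)*79)) - 39918*1/25 = 43340/(11929/156) - 39918/25 = 43340*(156/11929) - 39918/25 = 6761040/11929 - 39918/25 = -307155822/298225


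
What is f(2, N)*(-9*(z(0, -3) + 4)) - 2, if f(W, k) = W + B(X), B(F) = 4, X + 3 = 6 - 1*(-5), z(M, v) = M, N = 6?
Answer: -218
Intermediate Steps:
X = 8 (X = -3 + (6 - 1*(-5)) = -3 + (6 + 5) = -3 + 11 = 8)
f(W, k) = 4 + W (f(W, k) = W + 4 = 4 + W)
f(2, N)*(-9*(z(0, -3) + 4)) - 2 = (4 + 2)*(-9*(0 + 4)) - 2 = 6*(-9*4) - 2 = 6*(-36) - 2 = -216 - 2 = -218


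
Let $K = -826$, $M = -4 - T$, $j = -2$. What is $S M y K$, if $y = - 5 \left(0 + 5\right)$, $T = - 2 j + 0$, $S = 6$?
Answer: $-991200$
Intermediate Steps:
$T = 4$ ($T = \left(-2\right) \left(-2\right) + 0 = 4 + 0 = 4$)
$M = -8$ ($M = -4 - 4 = -8$)
$y = -25$ ($y = \left(-5\right) 5 = -25$)
$S M y K = 6 \left(-8\right) \left(-25\right) \left(-826\right) = \left(-48\right) \left(-25\right) \left(-826\right) = 1200 \left(-826\right) = -991200$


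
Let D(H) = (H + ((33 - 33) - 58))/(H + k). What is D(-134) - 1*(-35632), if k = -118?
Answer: 748288/21 ≈ 35633.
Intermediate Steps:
D(H) = (-58 + H)/(-118 + H) (D(H) = (H + ((33 - 33) - 58))/(H - 118) = (H + (0 - 58))/(-118 + H) = (H - 58)/(-118 + H) = (-58 + H)/(-118 + H))
D(-134) - 1*(-35632) = (-58 - 134)/(-118 - 134) - 1*(-35632) = -192/(-252) + 35632 = -1/252*(-192) + 35632 = 16/21 + 35632 = 748288/21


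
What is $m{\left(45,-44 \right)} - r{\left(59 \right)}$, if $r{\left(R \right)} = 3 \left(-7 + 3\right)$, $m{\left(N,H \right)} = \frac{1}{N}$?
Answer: $\frac{541}{45} \approx 12.022$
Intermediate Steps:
$r{\left(R \right)} = -12$ ($r{\left(R \right)} = 3 \left(-4\right) = -12$)
$m{\left(45,-44 \right)} - r{\left(59 \right)} = \frac{1}{45} - -12 = \frac{1}{45} + 12 = \frac{541}{45}$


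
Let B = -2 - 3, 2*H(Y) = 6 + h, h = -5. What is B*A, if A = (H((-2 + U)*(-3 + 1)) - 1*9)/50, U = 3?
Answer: 17/20 ≈ 0.85000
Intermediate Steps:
H(Y) = ½ (H(Y) = (6 - 5)/2 = (½)*1 = ½)
B = -5
A = -17/100 (A = (½ - 1*9)/50 = (½ - 9)*(1/50) = -17/2*1/50 = -17/100 ≈ -0.17000)
B*A = -5*(-17/100) = 17/20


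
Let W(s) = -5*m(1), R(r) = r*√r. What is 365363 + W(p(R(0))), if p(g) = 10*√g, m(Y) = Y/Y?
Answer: 365358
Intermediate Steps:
m(Y) = 1
R(r) = r^(3/2)
W(s) = -5 (W(s) = -5*1 = -5)
365363 + W(p(R(0))) = 365363 - 5 = 365358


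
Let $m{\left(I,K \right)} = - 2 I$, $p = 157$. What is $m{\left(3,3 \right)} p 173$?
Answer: $-162966$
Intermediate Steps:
$m{\left(3,3 \right)} p 173 = \left(-2\right) 3 \cdot 157 \cdot 173 = \left(-6\right) 157 \cdot 173 = \left(-942\right) 173 = -162966$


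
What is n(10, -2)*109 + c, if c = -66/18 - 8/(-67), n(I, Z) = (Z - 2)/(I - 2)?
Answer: -23335/402 ≈ -58.047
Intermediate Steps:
n(I, Z) = (-2 + Z)/(-2 + I)
c = -713/201 (c = -66*1/18 - 8*(-1/67) = -11/3 + 8/67 = -713/201 ≈ -3.5473)
n(10, -2)*109 + c = ((-2 - 2)/(-2 + 10))*109 - 713/201 = (-4/8)*109 - 713/201 = ((⅛)*(-4))*109 - 713/201 = -½*109 - 713/201 = -109/2 - 713/201 = -23335/402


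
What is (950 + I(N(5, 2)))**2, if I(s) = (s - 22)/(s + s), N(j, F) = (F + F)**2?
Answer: 230948809/256 ≈ 9.0214e+5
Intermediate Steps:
N(j, F) = 4*F**2 (N(j, F) = (2*F)**2 = 4*F**2)
I(s) = (-22 + s)/(2*s) (I(s) = (-22 + s)/((2*s)) = (-22 + s)*(1/(2*s)) = (-22 + s)/(2*s))
(950 + I(N(5, 2)))**2 = (950 + (-22 + 4*2**2)/(2*((4*2**2))))**2 = (950 + (-22 + 4*4)/(2*((4*4))))**2 = (950 + (1/2)*(-22 + 16)/16)**2 = (950 + (1/2)*(1/16)*(-6))**2 = (950 - 3/16)**2 = (15197/16)**2 = 230948809/256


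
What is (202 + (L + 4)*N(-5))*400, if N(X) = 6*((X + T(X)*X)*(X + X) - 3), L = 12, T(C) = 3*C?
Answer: -26914400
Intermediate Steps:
N(X) = -18 + 12*X*(X + 3*X**2) (N(X) = 6*((X + (3*X)*X)*(X + X) - 3) = 6*((X + 3*X**2)*(2*X) - 3) = 6*(2*X*(X + 3*X**2) - 3) = 6*(-3 + 2*X*(X + 3*X**2)) = -18 + 12*X*(X + 3*X**2))
(202 + (L + 4)*N(-5))*400 = (202 + (12 + 4)*(-18 + 12*(-5)**2 + 36*(-5)**3))*400 = (202 + 16*(-18 + 12*25 + 36*(-125)))*400 = (202 + 16*(-18 + 300 - 4500))*400 = (202 + 16*(-4218))*400 = (202 - 67488)*400 = -67286*400 = -26914400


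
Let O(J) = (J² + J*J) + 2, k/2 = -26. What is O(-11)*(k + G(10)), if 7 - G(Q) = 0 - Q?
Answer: -8540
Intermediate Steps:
k = -52 (k = 2*(-26) = -52)
G(Q) = 7 + Q (G(Q) = 7 - (0 - Q) = 7 - (-1)*Q = 7 + Q)
O(J) = 2 + 2*J² (O(J) = (J² + J²) + 2 = 2*J² + 2 = 2 + 2*J²)
O(-11)*(k + G(10)) = (2 + 2*(-11)²)*(-52 + (7 + 10)) = (2 + 2*121)*(-52 + 17) = (2 + 242)*(-35) = 244*(-35) = -8540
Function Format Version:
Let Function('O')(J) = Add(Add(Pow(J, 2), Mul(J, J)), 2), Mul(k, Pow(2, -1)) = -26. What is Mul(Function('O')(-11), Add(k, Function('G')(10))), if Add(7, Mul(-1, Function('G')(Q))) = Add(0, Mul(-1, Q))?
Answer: -8540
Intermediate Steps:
k = -52 (k = Mul(2, -26) = -52)
Function('G')(Q) = Add(7, Q) (Function('G')(Q) = Add(7, Mul(-1, Add(0, Mul(-1, Q)))) = Add(7, Mul(-1, Mul(-1, Q))) = Add(7, Q))
Function('O')(J) = Add(2, Mul(2, Pow(J, 2))) (Function('O')(J) = Add(Add(Pow(J, 2), Pow(J, 2)), 2) = Add(Mul(2, Pow(J, 2)), 2) = Add(2, Mul(2, Pow(J, 2))))
Mul(Function('O')(-11), Add(k, Function('G')(10))) = Mul(Add(2, Mul(2, Pow(-11, 2))), Add(-52, Add(7, 10))) = Mul(Add(2, Mul(2, 121)), Add(-52, 17)) = Mul(Add(2, 242), -35) = Mul(244, -35) = -8540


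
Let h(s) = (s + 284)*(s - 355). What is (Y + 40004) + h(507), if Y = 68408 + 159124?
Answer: 387768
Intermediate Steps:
h(s) = (-355 + s)*(284 + s) (h(s) = (284 + s)*(-355 + s) = (-355 + s)*(284 + s))
Y = 227532
(Y + 40004) + h(507) = (227532 + 40004) + (-100820 + 507² - 71*507) = 267536 + (-100820 + 257049 - 35997) = 267536 + 120232 = 387768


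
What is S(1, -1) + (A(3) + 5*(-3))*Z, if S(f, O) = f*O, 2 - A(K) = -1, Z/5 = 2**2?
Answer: -241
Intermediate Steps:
Z = 20 (Z = 5*2**2 = 5*4 = 20)
A(K) = 3 (A(K) = 2 - 1*(-1) = 2 + 1 = 3)
S(f, O) = O*f
S(1, -1) + (A(3) + 5*(-3))*Z = -1*1 + (3 + 5*(-3))*20 = -1 + (3 - 15)*20 = -1 - 12*20 = -1 - 240 = -241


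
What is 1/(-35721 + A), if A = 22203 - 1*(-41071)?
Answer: 1/27553 ≈ 3.6294e-5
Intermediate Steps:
A = 63274 (A = 22203 + 41071 = 63274)
1/(-35721 + A) = 1/(-35721 + 63274) = 1/27553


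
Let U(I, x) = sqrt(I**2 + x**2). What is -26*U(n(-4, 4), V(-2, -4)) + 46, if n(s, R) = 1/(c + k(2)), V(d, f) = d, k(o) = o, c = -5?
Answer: 46 - 26*sqrt(37)/3 ≈ -6.7173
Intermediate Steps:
n(s, R) = -1/3 (n(s, R) = 1/(-5 + 2) = 1/(-3) = -1/3)
-26*U(n(-4, 4), V(-2, -4)) + 46 = -26*sqrt((-1/3)**2 + (-2)**2) + 46 = -26*sqrt(1/9 + 4) + 46 = -26*sqrt(37)/3 + 46 = 46 - 26*sqrt(37)/3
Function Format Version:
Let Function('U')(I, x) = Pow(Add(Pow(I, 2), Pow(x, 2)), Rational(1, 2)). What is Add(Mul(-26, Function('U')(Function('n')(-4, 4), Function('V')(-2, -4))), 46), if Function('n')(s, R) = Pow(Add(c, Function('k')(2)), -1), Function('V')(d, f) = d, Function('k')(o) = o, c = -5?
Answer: Add(46, Mul(Rational(-26, 3), Pow(37, Rational(1, 2)))) ≈ -6.7173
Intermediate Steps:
Function('n')(s, R) = Rational(-1, 3) (Function('n')(s, R) = Pow(Add(-5, 2), -1) = Pow(-3, -1) = Rational(-1, 3))
Add(Mul(-26, Function('U')(Function('n')(-4, 4), Function('V')(-2, -4))), 46) = Add(Mul(-26, Pow(Add(Pow(Rational(-1, 3), 2), Pow(-2, 2)), Rational(1, 2))), 46) = Add(Mul(-26, Pow(Add(Rational(1, 9), 4), Rational(1, 2))), 46) = Add(Mul(-26, Pow(Rational(37, 9), Rational(1, 2))), 46) = Add(Mul(-26, Mul(Rational(1, 3), Pow(37, Rational(1, 2)))), 46) = Add(Mul(Rational(-26, 3), Pow(37, Rational(1, 2))), 46) = Add(46, Mul(Rational(-26, 3), Pow(37, Rational(1, 2))))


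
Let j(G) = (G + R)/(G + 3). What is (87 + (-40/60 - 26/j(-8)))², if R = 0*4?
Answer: 707281/144 ≈ 4911.7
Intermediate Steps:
R = 0
j(G) = G/(3 + G) (j(G) = (G + 0)/(G + 3) = G/(3 + G))
(87 + (-40/60 - 26/j(-8)))² = (87 + (-40/60 - 26/((-8/(3 - 8)))))² = (87 + (-40*1/60 - 26/((-8/(-5)))))² = (87 + (-⅔ - 26/((-8*(-⅕)))))² = (87 + (-⅔ - 26/8/5))² = (87 + (-⅔ - 26*5/8))² = (87 + (-⅔ - 65/4))² = (87 - 203/12)² = (841/12)² = 707281/144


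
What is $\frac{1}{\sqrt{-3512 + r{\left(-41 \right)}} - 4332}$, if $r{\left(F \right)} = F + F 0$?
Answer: $- \frac{228}{987883} - \frac{i \sqrt{3553}}{18769777} \approx -0.0002308 - 3.1757 \cdot 10^{-6} i$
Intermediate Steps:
$r{\left(F \right)} = F$ ($r{\left(F \right)} = F + 0 = F$)
$\frac{1}{\sqrt{-3512 + r{\left(-41 \right)}} - 4332} = \frac{1}{\sqrt{-3512 - 41} - 4332} = \frac{1}{\sqrt{-3553} - 4332} = \frac{1}{i \sqrt{3553} - 4332} = \frac{1}{-4332 + i \sqrt{3553}}$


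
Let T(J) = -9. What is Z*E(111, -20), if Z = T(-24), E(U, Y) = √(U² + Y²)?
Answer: -9*√12721 ≈ -1015.1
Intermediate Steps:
Z = -9
Z*E(111, -20) = -9*√(111² + (-20)²) = -9*√(12321 + 400) = -9*√12721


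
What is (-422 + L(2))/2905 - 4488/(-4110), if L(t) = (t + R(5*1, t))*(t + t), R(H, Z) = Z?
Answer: 54138/56855 ≈ 0.95221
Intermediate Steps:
L(t) = 4*t**2 (L(t) = (t + t)*(t + t) = (2*t)*(2*t) = 4*t**2)
(-422 + L(2))/2905 - 4488/(-4110) = (-422 + 4*2**2)/2905 - 4488/(-4110) = (-422 + 4*4)*(1/2905) - 4488*(-1/4110) = (-422 + 16)*(1/2905) + 748/685 = -406*1/2905 + 748/685 = -58/415 + 748/685 = 54138/56855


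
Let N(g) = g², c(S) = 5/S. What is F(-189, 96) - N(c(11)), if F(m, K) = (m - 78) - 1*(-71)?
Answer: -23741/121 ≈ -196.21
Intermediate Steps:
F(m, K) = -7 + m (F(m, K) = (-78 + m) + 71 = -7 + m)
F(-189, 96) - N(c(11)) = (-7 - 189) - (5/11)² = -196 - (5*(1/11))² = -196 - (5/11)² = -196 - 1*25/121 = -196 - 25/121 = -23741/121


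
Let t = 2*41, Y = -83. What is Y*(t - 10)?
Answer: -5976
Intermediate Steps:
t = 82
Y*(t - 10) = -83*(82 - 10) = -83*72 = -5976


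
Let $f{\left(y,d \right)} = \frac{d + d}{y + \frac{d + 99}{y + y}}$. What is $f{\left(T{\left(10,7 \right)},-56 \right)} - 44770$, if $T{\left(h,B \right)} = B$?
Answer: $- \frac{6314138}{141} \approx -44781.0$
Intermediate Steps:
$f{\left(y,d \right)} = \frac{2 d}{y + \frac{99 + d}{2 y}}$
$f{\left(T{\left(10,7 \right)},-56 \right)} - 44770 = 4 \left(-56\right) 7 \frac{1}{99 - 56 + 2 \cdot 7^{2}} - 44770 = 4 \left(-56\right) 7 \frac{1}{99 - 56 + 2 \cdot 49} - 44770 = 4 \left(-56\right) 7 \frac{1}{99 - 56 + 98} - 44770 = 4 \left(-56\right) 7 \cdot \frac{1}{141} - 44770 = - \frac{1568}{141} - 44770 = - \frac{6314138}{141}$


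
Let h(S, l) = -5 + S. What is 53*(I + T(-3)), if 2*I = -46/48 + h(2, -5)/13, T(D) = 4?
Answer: 112625/624 ≈ 180.49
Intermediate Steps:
I = -371/624 (I = (-46/48 + (-5 + 2)/13)/2 = (-46*1/48 - 3*1/13)/2 = (-23/24 - 3/13)/2 = (½)*(-371/312) = -371/624 ≈ -0.59455)
53*(I + T(-3)) = 53*(-371/624 + 4) = 53*(2125/624) = 112625/624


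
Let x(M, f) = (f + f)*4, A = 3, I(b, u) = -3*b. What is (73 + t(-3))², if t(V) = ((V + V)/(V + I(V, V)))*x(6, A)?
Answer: 2401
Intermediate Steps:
x(M, f) = 8*f (x(M, f) = (2*f)*4 = 8*f)
t(V) = -24 (t(V) = ((V + V)/(V - 3*V))*(8*3) = ((2*V)/((-2*V)))*24 = ((2*V)*(-1/(2*V)))*24 = -1*24 = -24)
(73 + t(-3))² = (73 - 24)² = 49² = 2401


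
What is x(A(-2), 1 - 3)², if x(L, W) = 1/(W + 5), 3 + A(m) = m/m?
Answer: ⅑ ≈ 0.11111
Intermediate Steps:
A(m) = -2 (A(m) = -3 + m/m = -3 + 1 = -2)
x(L, W) = 1/(5 + W)
x(A(-2), 1 - 3)² = (1/(5 + (1 - 3)))² = (1/(5 - 2))² = (1/3)² = (⅓)² = ⅑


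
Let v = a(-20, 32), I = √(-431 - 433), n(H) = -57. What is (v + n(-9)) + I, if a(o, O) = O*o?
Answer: -697 + 12*I*√6 ≈ -697.0 + 29.394*I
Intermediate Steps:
I = 12*I*√6 (I = √(-864) = 12*I*√6 ≈ 29.394*I)
v = -640 (v = 32*(-20) = -640)
(v + n(-9)) + I = (-640 - 57) + 12*I*√6 = -697 + 12*I*√6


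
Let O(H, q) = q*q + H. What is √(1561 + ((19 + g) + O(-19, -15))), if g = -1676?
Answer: √110 ≈ 10.488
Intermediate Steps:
O(H, q) = H + q² (O(H, q) = q² + H = H + q²)
√(1561 + ((19 + g) + O(-19, -15))) = √(1561 + ((19 - 1676) + (-19 + (-15)²))) = √(1561 + (-1657 + (-19 + 225))) = √(1561 + (-1657 + 206)) = √(1561 - 1451) = √110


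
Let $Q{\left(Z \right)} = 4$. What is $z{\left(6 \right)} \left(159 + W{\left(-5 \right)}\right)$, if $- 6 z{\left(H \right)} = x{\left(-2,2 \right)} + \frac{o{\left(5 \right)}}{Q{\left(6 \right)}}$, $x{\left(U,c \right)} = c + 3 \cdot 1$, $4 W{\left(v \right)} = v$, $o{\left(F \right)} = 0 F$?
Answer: $- \frac{3155}{24} \approx -131.46$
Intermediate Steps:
$o{\left(F \right)} = 0$
$W{\left(v \right)} = \frac{v}{4}$
$x{\left(U,c \right)} = 3 + c$ ($x{\left(U,c \right)} = c + 3 = 3 + c$)
$z{\left(H \right)} = - \frac{5}{6}$ ($z{\left(H \right)} = - \frac{\left(3 + 2\right) + \frac{1}{4} \cdot 0}{6} = - \frac{5 + \frac{1}{4} \cdot 0}{6} = - \frac{5 + 0}{6} = \left(- \frac{1}{6}\right) 5 = - \frac{5}{6}$)
$z{\left(6 \right)} \left(159 + W{\left(-5 \right)}\right) = - \frac{5 \left(159 + \frac{1}{4} \left(-5\right)\right)}{6} = - \frac{5 \left(159 - \frac{5}{4}\right)}{6} = \left(- \frac{5}{6}\right) \frac{631}{4} = - \frac{3155}{24}$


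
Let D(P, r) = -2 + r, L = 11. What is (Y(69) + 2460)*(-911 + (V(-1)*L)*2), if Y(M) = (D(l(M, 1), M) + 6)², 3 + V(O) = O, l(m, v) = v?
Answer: -7781211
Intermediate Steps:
V(O) = -3 + O
Y(M) = (4 + M)² (Y(M) = ((-2 + M) + 6)² = (4 + M)²)
(Y(69) + 2460)*(-911 + (V(-1)*L)*2) = ((4 + 69)² + 2460)*(-911 + ((-3 - 1)*11)*2) = (73² + 2460)*(-911 - 4*11*2) = (5329 + 2460)*(-911 - 44*2) = 7789*(-911 - 88) = 7789*(-999) = -7781211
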